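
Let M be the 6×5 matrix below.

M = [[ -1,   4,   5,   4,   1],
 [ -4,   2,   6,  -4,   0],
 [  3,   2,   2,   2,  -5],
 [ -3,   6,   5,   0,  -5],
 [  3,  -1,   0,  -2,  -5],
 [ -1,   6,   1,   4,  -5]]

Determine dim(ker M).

1

Row reduce to echelon form.
R2 ← R2 − (4)·R1: [0, -14, -14, -20, -4]
R3 ← R3 + (3)·R1: [0, 14, 17, 14, -2]
R4 ← R4 − (3)·R1: [0, -6, -10, -12, -8]
R5 ← R5 + (3)·R1: [0, 11, 15, 10, -2]
R6 ← R6 − R1: [0, 2, -4, 0, -6]
R3 ← R3 + R2: [0, 0, 3, -6, -6]
R4 ← R4 − (3/7)·R2: [0, 0, -4, -24/7, -44/7]
R5 ← R5 + (11/14)·R2: [0, 0, 4, -40/7, -36/7]
R6 ← R6 + (1/7)·R2: [0, 0, -6, -20/7, -46/7]
R4 ← R4 + (4/3)·R3: [0, 0, 0, -80/7, -100/7]
R5 ← R5 − (4/3)·R3: [0, 0, 0, 16/7, 20/7]
R6 ← R6 + (2)·R3: [0, 0, 0, -104/7, -130/7]
R5 ← R5 + (1/5)·R4: [0, 0, 0, 0, 0]
R6 ← R6 − (13/10)·R4: [0, 0, 0, 0, 0]
4 nonzero rows, so rank(M) = 4.
M has 5 columns; by rank–nullity, nullity = 5 − 4 = 1.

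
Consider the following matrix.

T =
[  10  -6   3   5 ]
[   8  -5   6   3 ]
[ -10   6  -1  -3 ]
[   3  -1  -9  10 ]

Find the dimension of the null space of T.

Row reduce to echelon form.
R2 ← R2 − (4/5)·R1: [0, -1/5, 18/5, -1]
R3 ← R3 + R1: [0, 0, 2, 2]
R4 ← R4 − (3/10)·R1: [0, 4/5, -99/10, 17/2]
R4 ← R4 + (4)·R2: [0, 0, 9/2, 9/2]
R4 ← R4 − (9/4)·R3: [0, 0, 0, 0]
3 nonzero rows, so rank(T) = 3.
T has 4 columns; by rank–nullity, nullity = 4 − 3 = 1.

1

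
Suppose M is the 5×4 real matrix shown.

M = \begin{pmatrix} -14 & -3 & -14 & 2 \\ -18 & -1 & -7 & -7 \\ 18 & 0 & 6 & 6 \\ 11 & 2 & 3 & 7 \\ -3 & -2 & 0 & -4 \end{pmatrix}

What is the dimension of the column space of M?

Row reduce to echelon form.
R2 ← R2 − (9/7)·R1: [0, 20/7, 11, -67/7]
R3 ← R3 + (9/7)·R1: [0, -27/7, -12, 60/7]
R4 ← R4 + (11/14)·R1: [0, -5/14, -8, 60/7]
R5 ← R5 − (3/14)·R1: [0, -19/14, 3, -31/7]
R3 ← R3 + (27/20)·R2: [0, 0, 57/20, -87/20]
R4 ← R4 + (1/8)·R2: [0, 0, -53/8, 59/8]
R5 ← R5 + (19/40)·R2: [0, 0, 329/40, -359/40]
R4 ← R4 + (265/114)·R3: [0, 0, 0, -52/19]
R5 ← R5 − (329/114)·R3: [0, 0, 0, 68/19]
R5 ← R5 + (17/13)·R4: [0, 0, 0, 0]
Echelon form has 4 nonzero rows, so rank(M) = 4.
The column space has dimension equal to the rank: 4.

4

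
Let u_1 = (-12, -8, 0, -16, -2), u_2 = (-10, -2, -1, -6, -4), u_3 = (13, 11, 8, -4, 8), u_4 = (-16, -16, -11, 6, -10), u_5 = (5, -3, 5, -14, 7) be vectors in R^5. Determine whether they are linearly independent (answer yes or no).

Form the matrix with these vectors as rows and row reduce.
R2 ← R2 − (5/6)·R1: [0, 14/3, -1, 22/3, -7/3]
R3 ← R3 + (13/12)·R1: [0, 7/3, 8, -64/3, 35/6]
R4 ← R4 − (4/3)·R1: [0, -16/3, -11, 82/3, -22/3]
R5 ← R5 + (5/12)·R1: [0, -19/3, 5, -62/3, 37/6]
R3 ← R3 − (1/2)·R2: [0, 0, 17/2, -25, 7]
R4 ← R4 + (8/7)·R2: [0, 0, -85/7, 250/7, -10]
R5 ← R5 + (19/14)·R2: [0, 0, 51/14, -75/7, 3]
R4 ← R4 + (10/7)·R3: [0, 0, 0, 0, 0]
R5 ← R5 − (3/7)·R3: [0, 0, 0, 0, 0]
3 nonzero rows, so the 5 vectors span a space of dimension 3.
Since 3 < 5, the vectors are linearly dependent.

no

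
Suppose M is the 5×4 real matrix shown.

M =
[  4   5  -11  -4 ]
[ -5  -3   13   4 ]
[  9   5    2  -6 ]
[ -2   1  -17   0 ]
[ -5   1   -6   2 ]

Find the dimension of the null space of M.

Row reduce to echelon form.
R2 ← R2 + (5/4)·R1: [0, 13/4, -3/4, -1]
R3 ← R3 − (9/4)·R1: [0, -25/4, 107/4, 3]
R4 ← R4 + (1/2)·R1: [0, 7/2, -45/2, -2]
R5 ← R5 + (5/4)·R1: [0, 29/4, -79/4, -3]
R3 ← R3 + (25/13)·R2: [0, 0, 329/13, 14/13]
R4 ← R4 − (14/13)·R2: [0, 0, -282/13, -12/13]
R5 ← R5 − (29/13)·R2: [0, 0, -235/13, -10/13]
R4 ← R4 + (6/7)·R3: [0, 0, 0, 0]
R5 ← R5 + (5/7)·R3: [0, 0, 0, 0]
3 nonzero rows, so rank(M) = 3.
M has 4 columns; by rank–nullity, nullity = 4 − 3 = 1.

1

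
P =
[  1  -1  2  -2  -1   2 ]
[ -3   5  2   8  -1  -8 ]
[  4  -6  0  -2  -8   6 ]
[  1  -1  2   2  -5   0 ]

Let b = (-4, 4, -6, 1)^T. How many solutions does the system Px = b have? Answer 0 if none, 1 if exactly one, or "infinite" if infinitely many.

Row reduce the augmented matrix [P | b].
R2 ← R2 + (3)·R1: [0, 2, 8, 2, -4, -2, -8]
R3 ← R3 − (4)·R1: [0, -2, -8, 6, -4, -2, 10]
R4 ← R4 − R1: [0, 0, 0, 4, -4, -2, 5]
R3 ← R3 + R2: [0, 0, 0, 8, -8, -4, 2]
R4 ← R4 − (1/2)·R3: [0, 0, 0, 0, 0, 0, 4]
The echelon form has 4 nonzero rows; the last pivot sits in the augmented column, so rank(P) = 3 but rank([P|b]) = 4.
Since the ranks differ, the system is inconsistent.
It has no solutions.

0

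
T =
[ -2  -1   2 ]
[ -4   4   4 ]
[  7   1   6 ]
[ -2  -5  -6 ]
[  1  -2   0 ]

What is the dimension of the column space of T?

3

Row reduce to echelon form.
R2 ← R2 − (2)·R1: [0, 6, 0]
R3 ← R3 + (7/2)·R1: [0, -5/2, 13]
R4 ← R4 − R1: [0, -4, -8]
R5 ← R5 + (1/2)·R1: [0, -5/2, 1]
R3 ← R3 + (5/12)·R2: [0, 0, 13]
R4 ← R4 + (2/3)·R2: [0, 0, -8]
R5 ← R5 + (5/12)·R2: [0, 0, 1]
R4 ← R4 + (8/13)·R3: [0, 0, 0]
R5 ← R5 − (1/13)·R3: [0, 0, 0]
Echelon form has 3 nonzero rows, so rank(T) = 3.
The column space has dimension equal to the rank: 3.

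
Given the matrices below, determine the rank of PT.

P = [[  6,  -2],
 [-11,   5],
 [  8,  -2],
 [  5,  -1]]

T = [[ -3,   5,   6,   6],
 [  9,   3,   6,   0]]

2

First compute PT:
[[-36,  24,  24,  36],
 [ 78, -40, -36, -66],
 [-42,  34,  36,  48],
 [-24,  22,  24,  30]]
Now row reduce the product.
R2 ← R2 + (13/6)·R1: [0, 12, 16, 12]
R3 ← R3 − (7/6)·R1: [0, 6, 8, 6]
R4 ← R4 − (2/3)·R1: [0, 6, 8, 6]
R3 ← R3 − (1/2)·R2: [0, 0, 0, 0]
R4 ← R4 − (1/2)·R2: [0, 0, 0, 0]
2 nonzero rows, so rank(PT) = 2.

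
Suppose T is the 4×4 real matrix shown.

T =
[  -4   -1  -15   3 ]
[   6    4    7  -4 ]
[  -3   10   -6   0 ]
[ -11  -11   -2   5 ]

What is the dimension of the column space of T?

Row reduce to echelon form.
R2 ← R2 + (3/2)·R1: [0, 5/2, -31/2, 1/2]
R3 ← R3 − (3/4)·R1: [0, 43/4, 21/4, -9/4]
R4 ← R4 − (11/4)·R1: [0, -33/4, 157/4, -13/4]
R3 ← R3 − (43/10)·R2: [0, 0, 719/10, -22/5]
R4 ← R4 + (33/10)·R2: [0, 0, -119/10, -8/5]
R4 ← R4 + (119/719)·R3: [0, 0, 0, -1674/719]
Echelon form has 4 nonzero rows, so rank(T) = 4.
The column space has dimension equal to the rank: 4.

4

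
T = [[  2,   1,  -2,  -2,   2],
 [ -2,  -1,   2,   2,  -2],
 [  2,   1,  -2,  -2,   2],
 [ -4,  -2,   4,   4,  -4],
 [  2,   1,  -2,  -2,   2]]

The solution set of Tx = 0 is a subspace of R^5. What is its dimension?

Row reduce to echelon form.
R2 ← R2 + R1: [0, 0, 0, 0, 0]
R3 ← R3 − R1: [0, 0, 0, 0, 0]
R4 ← R4 + (2)·R1: [0, 0, 0, 0, 0]
R5 ← R5 − R1: [0, 0, 0, 0, 0]
1 nonzero row, so rank(T) = 1.
T has 5 columns; by rank–nullity, nullity = 5 − 1 = 4.

4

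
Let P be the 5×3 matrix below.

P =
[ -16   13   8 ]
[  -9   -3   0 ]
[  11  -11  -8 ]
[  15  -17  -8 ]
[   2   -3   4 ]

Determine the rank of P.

3

Row reduce to echelon form.
R2 ← R2 − (9/16)·R1: [0, -165/16, -9/2]
R3 ← R3 + (11/16)·R1: [0, -33/16, -5/2]
R4 ← R4 + (15/16)·R1: [0, -77/16, -1/2]
R5 ← R5 + (1/8)·R1: [0, -11/8, 5]
R3 ← R3 − (1/5)·R2: [0, 0, -8/5]
R4 ← R4 − (7/15)·R2: [0, 0, 8/5]
R5 ← R5 − (2/15)·R2: [0, 0, 28/5]
R4 ← R4 + R3: [0, 0, 0]
R5 ← R5 + (7/2)·R3: [0, 0, 0]
Echelon form has 3 nonzero rows, so rank(P) = 3.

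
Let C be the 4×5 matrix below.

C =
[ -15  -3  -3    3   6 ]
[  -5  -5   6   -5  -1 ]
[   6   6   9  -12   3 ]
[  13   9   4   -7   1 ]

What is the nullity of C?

Row reduce to echelon form.
R2 ← R2 − (1/3)·R1: [0, -4, 7, -6, -3]
R3 ← R3 + (2/5)·R1: [0, 24/5, 39/5, -54/5, 27/5]
R4 ← R4 + (13/15)·R1: [0, 32/5, 7/5, -22/5, 31/5]
R3 ← R3 + (6/5)·R2: [0, 0, 81/5, -18, 9/5]
R4 ← R4 + (8/5)·R2: [0, 0, 63/5, -14, 7/5]
R4 ← R4 − (7/9)·R3: [0, 0, 0, 0, 0]
3 nonzero rows, so rank(C) = 3.
C has 5 columns; by rank–nullity, nullity = 5 − 3 = 2.

2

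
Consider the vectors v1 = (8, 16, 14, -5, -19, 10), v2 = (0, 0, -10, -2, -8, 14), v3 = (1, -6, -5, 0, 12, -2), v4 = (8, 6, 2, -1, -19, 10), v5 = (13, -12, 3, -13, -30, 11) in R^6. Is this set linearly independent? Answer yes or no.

yes

Form the matrix with these vectors as rows and row reduce.
R3 ← R3 − (1/8)·R1: [0, -8, -27/4, 5/8, 115/8, -13/4]
R4 ← R4 − R1: [0, -10, -12, 4, 0, 0]
R5 ← R5 − (13/8)·R1: [0, -38, -79/4, -39/8, 7/8, -21/4]
Swap R2 ↔ R3
R4 ← R4 − (5/4)·R2: [0, 0, -57/16, 103/32, -575/32, 65/16]
R5 ← R5 − (19/4)·R2: [0, 0, 197/16, -251/32, -2157/32, 163/16]
R4 ← R4 − (57/160)·R3: [0, 0, 0, 629/160, -2419/160, -37/40]
R5 ← R5 + (197/160)·R3: [0, 0, 0, -1649/160, -12361/160, 1097/40]
R5 ← R5 + (97/37)·R4: [0, 0, 0, 0, -4325/37, 25]
5 nonzero rows, so the 5 vectors span a space of dimension 5.
Since 5 = 5, the vectors are linearly independent.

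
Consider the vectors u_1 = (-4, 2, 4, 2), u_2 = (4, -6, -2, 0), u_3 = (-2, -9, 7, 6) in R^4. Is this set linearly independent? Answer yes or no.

Form the matrix with these vectors as rows and row reduce.
R2 ← R2 + R1: [0, -4, 2, 2]
R3 ← R3 − (1/2)·R1: [0, -10, 5, 5]
R3 ← R3 − (5/2)·R2: [0, 0, 0, 0]
2 nonzero rows, so the 3 vectors span a space of dimension 2.
Since 2 < 3, the vectors are linearly dependent.

no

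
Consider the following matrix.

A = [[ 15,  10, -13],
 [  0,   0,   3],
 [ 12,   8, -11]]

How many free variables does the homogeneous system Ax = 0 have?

Row reduce to echelon form.
R3 ← R3 − (4/5)·R1: [0, 0, -3/5]
R3 ← R3 + (1/5)·R2: [0, 0, 0]
2 nonzero rows, so rank(A) = 2.
A has 3 columns; by rank–nullity, nullity = 3 − 2 = 1.

1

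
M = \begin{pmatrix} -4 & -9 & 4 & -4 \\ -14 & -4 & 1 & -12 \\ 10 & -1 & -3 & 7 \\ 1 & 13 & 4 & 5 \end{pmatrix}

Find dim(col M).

Row reduce to echelon form.
R2 ← R2 − (7/2)·R1: [0, 55/2, -13, 2]
R3 ← R3 + (5/2)·R1: [0, -47/2, 7, -3]
R4 ← R4 + (1/4)·R1: [0, 43/4, 5, 4]
R3 ← R3 + (47/55)·R2: [0, 0, -226/55, -71/55]
R4 ← R4 − (43/110)·R2: [0, 0, 1109/110, 177/55]
R4 ← R4 + (1109/452)·R3: [0, 0, 0, 23/452]
Echelon form has 4 nonzero rows, so rank(M) = 4.
The column space has dimension equal to the rank: 4.

4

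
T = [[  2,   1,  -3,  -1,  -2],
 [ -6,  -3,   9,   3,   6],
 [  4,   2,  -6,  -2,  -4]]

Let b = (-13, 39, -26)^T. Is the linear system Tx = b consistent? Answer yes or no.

yes

Row reduce the augmented matrix [T | b].
R2 ← R2 + (3)·R1: [0, 0, 0, 0, 0, 0]
R3 ← R3 − (2)·R1: [0, 0, 0, 0, 0, 0]
The echelon form has 1 nonzero rows, and every pivot lies in the first 5 columns, so rank(T) = rank([T|b]) = 1.
The system is consistent.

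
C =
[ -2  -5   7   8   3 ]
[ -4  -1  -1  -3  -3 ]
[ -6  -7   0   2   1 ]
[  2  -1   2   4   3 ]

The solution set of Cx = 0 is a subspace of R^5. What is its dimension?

Row reduce to echelon form.
R2 ← R2 − (2)·R1: [0, 9, -15, -19, -9]
R3 ← R3 − (3)·R1: [0, 8, -21, -22, -8]
R4 ← R4 + R1: [0, -6, 9, 12, 6]
R3 ← R3 − (8/9)·R2: [0, 0, -23/3, -46/9, 0]
R4 ← R4 + (2/3)·R2: [0, 0, -1, -2/3, 0]
R4 ← R4 − (3/23)·R3: [0, 0, 0, 0, 0]
3 nonzero rows, so rank(C) = 3.
C has 5 columns; by rank–nullity, nullity = 5 − 3 = 2.

2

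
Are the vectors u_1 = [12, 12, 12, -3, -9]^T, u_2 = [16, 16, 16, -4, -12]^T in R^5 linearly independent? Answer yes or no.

no

Form the matrix with these vectors as rows and row reduce.
R2 ← R2 − (4/3)·R1: [0, 0, 0, 0, 0]
1 nonzero row, so the 2 vectors span a space of dimension 1.
Since 1 < 2, the vectors are linearly dependent.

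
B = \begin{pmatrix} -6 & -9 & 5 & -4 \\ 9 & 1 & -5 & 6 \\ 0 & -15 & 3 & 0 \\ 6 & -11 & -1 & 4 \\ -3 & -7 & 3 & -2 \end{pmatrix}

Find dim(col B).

Row reduce to echelon form.
R2 ← R2 + (3/2)·R1: [0, -25/2, 5/2, 0]
R4 ← R4 + R1: [0, -20, 4, 0]
R5 ← R5 − (1/2)·R1: [0, -5/2, 1/2, 0]
R3 ← R3 − (6/5)·R2: [0, 0, 0, 0]
R4 ← R4 − (8/5)·R2: [0, 0, 0, 0]
R5 ← R5 − (1/5)·R2: [0, 0, 0, 0]
Echelon form has 2 nonzero rows, so rank(B) = 2.
The column space has dimension equal to the rank: 2.

2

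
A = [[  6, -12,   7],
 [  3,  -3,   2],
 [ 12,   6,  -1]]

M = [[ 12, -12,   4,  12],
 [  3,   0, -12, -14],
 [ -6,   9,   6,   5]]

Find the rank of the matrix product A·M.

2

First compute AM:
[[ -6,  -9, 210, 275],
 [ 15, -18,  60,  88],
 [168, -153, -30,  55]]
Now row reduce the product.
R2 ← R2 + (5/2)·R1: [0, -81/2, 585, 1551/2]
R3 ← R3 + (28)·R1: [0, -405, 5850, 7755]
R3 ← R3 − (10)·R2: [0, 0, 0, 0]
2 nonzero rows, so rank(AM) = 2.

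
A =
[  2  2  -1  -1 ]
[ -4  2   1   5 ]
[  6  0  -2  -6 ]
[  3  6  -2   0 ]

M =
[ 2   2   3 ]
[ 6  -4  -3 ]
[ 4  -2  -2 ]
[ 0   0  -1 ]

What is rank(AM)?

2

First compute AM:
[[ 12,  -2,   3],
 [  8, -18, -25],
 [  4,  16,  28],
 [ 34, -14,  -5]]
Now row reduce the product.
R2 ← R2 − (2/3)·R1: [0, -50/3, -27]
R3 ← R3 − (1/3)·R1: [0, 50/3, 27]
R4 ← R4 − (17/6)·R1: [0, -25/3, -27/2]
R3 ← R3 + R2: [0, 0, 0]
R4 ← R4 − (1/2)·R2: [0, 0, 0]
2 nonzero rows, so rank(AM) = 2.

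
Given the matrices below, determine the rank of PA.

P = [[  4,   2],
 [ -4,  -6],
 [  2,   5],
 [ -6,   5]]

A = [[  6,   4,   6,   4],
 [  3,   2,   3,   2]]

First compute PA:
[[ 30,  20,  30,  20],
 [-42, -28, -42, -28],
 [ 27,  18,  27,  18],
 [-21, -14, -21, -14]]
Now row reduce the product.
R2 ← R2 + (7/5)·R1: [0, 0, 0, 0]
R3 ← R3 − (9/10)·R1: [0, 0, 0, 0]
R4 ← R4 + (7/10)·R1: [0, 0, 0, 0]
1 nonzero row, so rank(PA) = 1.

1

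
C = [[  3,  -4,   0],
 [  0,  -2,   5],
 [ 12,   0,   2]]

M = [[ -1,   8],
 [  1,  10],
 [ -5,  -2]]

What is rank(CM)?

First compute CM:
[[ -7, -16],
 [-27, -30],
 [-22,  92]]
Now row reduce the product.
R2 ← R2 − (27/7)·R1: [0, 222/7]
R3 ← R3 − (22/7)·R1: [0, 996/7]
R3 ← R3 − (166/37)·R2: [0, 0]
2 nonzero rows, so rank(CM) = 2.

2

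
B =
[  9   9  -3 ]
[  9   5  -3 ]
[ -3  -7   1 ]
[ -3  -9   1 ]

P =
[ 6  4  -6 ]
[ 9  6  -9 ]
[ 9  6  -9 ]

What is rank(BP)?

1

First compute BP:
[[108,  72, -108],
 [ 72,  48, -72],
 [-72, -48,  72],
 [-90, -60,  90]]
Now row reduce the product.
R2 ← R2 − (2/3)·R1: [0, 0, 0]
R3 ← R3 + (2/3)·R1: [0, 0, 0]
R4 ← R4 + (5/6)·R1: [0, 0, 0]
1 nonzero row, so rank(BP) = 1.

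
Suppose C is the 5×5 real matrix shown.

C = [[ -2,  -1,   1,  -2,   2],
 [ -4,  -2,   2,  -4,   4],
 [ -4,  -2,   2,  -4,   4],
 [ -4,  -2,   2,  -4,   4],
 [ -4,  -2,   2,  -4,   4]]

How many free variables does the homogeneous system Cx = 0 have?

4

Row reduce to echelon form.
R2 ← R2 − (2)·R1: [0, 0, 0, 0, 0]
R3 ← R3 − (2)·R1: [0, 0, 0, 0, 0]
R4 ← R4 − (2)·R1: [0, 0, 0, 0, 0]
R5 ← R5 − (2)·R1: [0, 0, 0, 0, 0]
1 nonzero row, so rank(C) = 1.
C has 5 columns; by rank–nullity, nullity = 5 − 1 = 4.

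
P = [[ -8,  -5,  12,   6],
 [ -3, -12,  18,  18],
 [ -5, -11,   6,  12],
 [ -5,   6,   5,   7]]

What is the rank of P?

4

Row reduce to echelon form.
R2 ← R2 − (3/8)·R1: [0, -81/8, 27/2, 63/4]
R3 ← R3 − (5/8)·R1: [0, -63/8, -3/2, 33/4]
R4 ← R4 − (5/8)·R1: [0, 73/8, -5/2, 13/4]
R3 ← R3 − (7/9)·R2: [0, 0, -12, -4]
R4 ← R4 + (73/81)·R2: [0, 0, 29/3, 157/9]
R4 ← R4 + (29/36)·R3: [0, 0, 0, 128/9]
Echelon form has 4 nonzero rows, so rank(P) = 4.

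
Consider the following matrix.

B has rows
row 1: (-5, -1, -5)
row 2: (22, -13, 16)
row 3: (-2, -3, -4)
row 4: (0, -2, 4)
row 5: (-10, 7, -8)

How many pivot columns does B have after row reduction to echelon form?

3

Row reduce to echelon form.
R2 ← R2 + (22/5)·R1: [0, -87/5, -6]
R3 ← R3 − (2/5)·R1: [0, -13/5, -2]
R5 ← R5 − (2)·R1: [0, 9, 2]
R3 ← R3 − (13/87)·R2: [0, 0, -32/29]
R4 ← R4 − (10/87)·R2: [0, 0, 136/29]
R5 ← R5 + (15/29)·R2: [0, 0, -32/29]
R4 ← R4 + (17/4)·R3: [0, 0, 0]
R5 ← R5 − R3: [0, 0, 0]
Echelon form has 3 nonzero rows, so rank(B) = 3.
Each nonzero row contributes one pivot column: 3 pivot columns.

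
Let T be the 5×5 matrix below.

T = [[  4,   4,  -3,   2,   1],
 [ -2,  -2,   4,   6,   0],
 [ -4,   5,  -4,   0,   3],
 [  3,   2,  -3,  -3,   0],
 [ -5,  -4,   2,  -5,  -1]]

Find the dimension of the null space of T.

2

Row reduce to echelon form.
R2 ← R2 + (1/2)·R1: [0, 0, 5/2, 7, 1/2]
R3 ← R3 + R1: [0, 9, -7, 2, 4]
R4 ← R4 − (3/4)·R1: [0, -1, -3/4, -9/2, -3/4]
R5 ← R5 + (5/4)·R1: [0, 1, -7/4, -5/2, 1/4]
Swap R2 ↔ R3
R4 ← R4 + (1/9)·R2: [0, 0, -55/36, -77/18, -11/36]
R5 ← R5 − (1/9)·R2: [0, 0, -35/36, -49/18, -7/36]
R4 ← R4 + (11/18)·R3: [0, 0, 0, 0, 0]
R5 ← R5 + (7/18)·R3: [0, 0, 0, 0, 0]
3 nonzero rows, so rank(T) = 3.
T has 5 columns; by rank–nullity, nullity = 5 − 3 = 2.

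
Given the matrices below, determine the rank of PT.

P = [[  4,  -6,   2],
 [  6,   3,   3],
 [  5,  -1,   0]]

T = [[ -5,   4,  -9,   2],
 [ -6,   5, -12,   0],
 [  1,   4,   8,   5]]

First compute PT:
[[ 18,  -6,  52,  18],
 [-45,  51, -66,  27],
 [-19,  15, -33,  10]]
Now row reduce the product.
R2 ← R2 + (5/2)·R1: [0, 36, 64, 72]
R3 ← R3 + (19/18)·R1: [0, 26/3, 197/9, 29]
R3 ← R3 − (13/54)·R2: [0, 0, 175/27, 35/3]
3 nonzero rows, so rank(PT) = 3.

3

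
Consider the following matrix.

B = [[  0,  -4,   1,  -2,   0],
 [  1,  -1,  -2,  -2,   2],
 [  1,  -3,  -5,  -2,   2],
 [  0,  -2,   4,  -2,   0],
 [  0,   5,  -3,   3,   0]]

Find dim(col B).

3

Row reduce to echelon form.
Swap R1 ↔ R2
R3 ← R3 − R1: [0, -2, -3, 0, 0]
R3 ← R3 − (1/2)·R2: [0, 0, -7/2, 1, 0]
R4 ← R4 − (1/2)·R2: [0, 0, 7/2, -1, 0]
R5 ← R5 + (5/4)·R2: [0, 0, -7/4, 1/2, 0]
R4 ← R4 + R3: [0, 0, 0, 0, 0]
R5 ← R5 − (1/2)·R3: [0, 0, 0, 0, 0]
Echelon form has 3 nonzero rows, so rank(B) = 3.
The column space has dimension equal to the rank: 3.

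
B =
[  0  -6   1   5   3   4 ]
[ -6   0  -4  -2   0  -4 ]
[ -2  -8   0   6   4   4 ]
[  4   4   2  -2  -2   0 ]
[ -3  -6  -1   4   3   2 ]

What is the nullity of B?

Row reduce to echelon form.
Swap R1 ↔ R2
R3 ← R3 − (1/3)·R1: [0, -8, 4/3, 20/3, 4, 16/3]
R4 ← R4 + (2/3)·R1: [0, 4, -2/3, -10/3, -2, -8/3]
R5 ← R5 − (1/2)·R1: [0, -6, 1, 5, 3, 4]
R3 ← R3 − (4/3)·R2: [0, 0, 0, 0, 0, 0]
R4 ← R4 + (2/3)·R2: [0, 0, 0, 0, 0, 0]
R5 ← R5 − R2: [0, 0, 0, 0, 0, 0]
2 nonzero rows, so rank(B) = 2.
B has 6 columns; by rank–nullity, nullity = 6 − 2 = 4.

4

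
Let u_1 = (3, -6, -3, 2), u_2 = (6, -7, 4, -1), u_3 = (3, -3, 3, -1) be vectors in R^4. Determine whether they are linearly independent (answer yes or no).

no

Form the matrix with these vectors as rows and row reduce.
R2 ← R2 − (2)·R1: [0, 5, 10, -5]
R3 ← R3 − R1: [0, 3, 6, -3]
R3 ← R3 − (3/5)·R2: [0, 0, 0, 0]
2 nonzero rows, so the 3 vectors span a space of dimension 2.
Since 2 < 3, the vectors are linearly dependent.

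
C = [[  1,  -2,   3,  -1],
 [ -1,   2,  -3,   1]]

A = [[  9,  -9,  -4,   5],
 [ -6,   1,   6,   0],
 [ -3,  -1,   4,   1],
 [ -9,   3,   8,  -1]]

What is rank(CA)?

First compute CA:
[[ 21, -17, -12,   9],
 [-21,  17,  12,  -9]]
Now row reduce the product.
R2 ← R2 + R1: [0, 0, 0, 0]
1 nonzero row, so rank(CA) = 1.

1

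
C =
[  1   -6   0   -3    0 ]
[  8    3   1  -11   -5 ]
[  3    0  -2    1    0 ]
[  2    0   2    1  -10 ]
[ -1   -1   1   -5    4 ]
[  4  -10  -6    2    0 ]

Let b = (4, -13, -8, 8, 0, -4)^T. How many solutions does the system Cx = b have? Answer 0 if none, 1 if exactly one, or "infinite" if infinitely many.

Row reduce the augmented matrix [C | b].
R2 ← R2 − (8)·R1: [0, 51, 1, 13, -5, -45]
R3 ← R3 − (3)·R1: [0, 18, -2, 10, 0, -20]
R4 ← R4 − (2)·R1: [0, 12, 2, 7, -10, 0]
R5 ← R5 + R1: [0, -7, 1, -8, 4, 4]
R6 ← R6 − (4)·R1: [0, 14, -6, 14, 0, -20]
R3 ← R3 − (6/17)·R2: [0, 0, -40/17, 92/17, 30/17, -70/17]
R4 ← R4 − (4/17)·R2: [0, 0, 30/17, 67/17, -150/17, 180/17]
R5 ← R5 + (7/51)·R2: [0, 0, 58/51, -317/51, 169/51, -37/17]
R6 ← R6 − (14/51)·R2: [0, 0, -320/51, 532/51, 70/51, -130/17]
R4 ← R4 + (3/4)·R3: [0, 0, 0, 8, -15/2, 15/2]
R5 ← R5 + (29/60)·R3: [0, 0, 0, -18/5, 25/6, -25/6]
R6 ← R6 − (8/3)·R3: [0, 0, 0, -4, -10/3, 10/3]
R5 ← R5 + (9/20)·R4: [0, 0, 0, 0, 19/24, -19/24]
R6 ← R6 + (1/2)·R4: [0, 0, 0, 0, -85/12, 85/12]
R6 ← R6 + (170/19)·R5: [0, 0, 0, 0, 0, 0]
The echelon form has 5 nonzero rows, and every pivot lies in the first 5 columns, so rank(C) = rank([C|b]) = 5.
The system is consistent.
rank = 5 = number of unknowns, so the solution is unique.

1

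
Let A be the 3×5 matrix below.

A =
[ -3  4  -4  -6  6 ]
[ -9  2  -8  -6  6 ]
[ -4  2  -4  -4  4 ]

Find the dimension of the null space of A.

Row reduce to echelon form.
R2 ← R2 − (3)·R1: [0, -10, 4, 12, -12]
R3 ← R3 − (4/3)·R1: [0, -10/3, 4/3, 4, -4]
R3 ← R3 − (1/3)·R2: [0, 0, 0, 0, 0]
2 nonzero rows, so rank(A) = 2.
A has 5 columns; by rank–nullity, nullity = 5 − 2 = 3.

3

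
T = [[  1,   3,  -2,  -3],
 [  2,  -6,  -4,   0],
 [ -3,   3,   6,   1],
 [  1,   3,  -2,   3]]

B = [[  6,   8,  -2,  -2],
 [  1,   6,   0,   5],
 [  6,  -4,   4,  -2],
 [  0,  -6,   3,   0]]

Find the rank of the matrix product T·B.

First compute TB:
[[ -3,  52, -19,  17],
 [-18,  -4, -20, -26],
 [ 21, -36,  33,   9],
 [ -3,  16,  -1,  17]]
Now row reduce the product.
R2 ← R2 − (6)·R1: [0, -316, 94, -128]
R3 ← R3 + (7)·R1: [0, 328, -100, 128]
R4 ← R4 − R1: [0, -36, 18, 0]
R3 ← R3 + (82/79)·R2: [0, 0, -192/79, -384/79]
R4 ← R4 − (9/79)·R2: [0, 0, 576/79, 1152/79]
R4 ← R4 + (3)·R3: [0, 0, 0, 0]
3 nonzero rows, so rank(TB) = 3.

3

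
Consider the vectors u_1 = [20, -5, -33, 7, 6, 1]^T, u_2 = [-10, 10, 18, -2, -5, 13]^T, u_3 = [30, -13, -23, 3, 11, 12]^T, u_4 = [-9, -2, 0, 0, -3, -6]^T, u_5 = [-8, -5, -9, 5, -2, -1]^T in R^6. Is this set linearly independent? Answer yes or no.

yes

Form the matrix with these vectors as rows and row reduce.
R2 ← R2 + (1/2)·R1: [0, 15/2, 3/2, 3/2, -2, 27/2]
R3 ← R3 − (3/2)·R1: [0, -11/2, 53/2, -15/2, 2, 21/2]
R4 ← R4 + (9/20)·R1: [0, -17/4, -297/20, 63/20, -3/10, -111/20]
R5 ← R5 + (2/5)·R1: [0, -7, -111/5, 39/5, 2/5, -3/5]
R3 ← R3 + (11/15)·R2: [0, 0, 138/5, -32/5, 8/15, 102/5]
R4 ← R4 + (17/30)·R2: [0, 0, -14, 4, -43/30, 21/10]
R5 ← R5 + (14/15)·R2: [0, 0, -104/5, 46/5, -22/15, 12]
R4 ← R4 + (35/69)·R3: [0, 0, 0, 52/69, -2407/2070, 2863/230]
R5 ← R5 + (52/69)·R3: [0, 0, 0, 302/69, -1102/1035, 3148/115]
R5 ← R5 − (151/26)·R4: [0, 0, 0, 0, 1479/260, -11679/260]
5 nonzero rows, so the 5 vectors span a space of dimension 5.
Since 5 = 5, the vectors are linearly independent.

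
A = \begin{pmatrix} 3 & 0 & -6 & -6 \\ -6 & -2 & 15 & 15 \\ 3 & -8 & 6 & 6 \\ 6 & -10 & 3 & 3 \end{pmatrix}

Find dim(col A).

2

Row reduce to echelon form.
R2 ← R2 + (2)·R1: [0, -2, 3, 3]
R3 ← R3 − R1: [0, -8, 12, 12]
R4 ← R4 − (2)·R1: [0, -10, 15, 15]
R3 ← R3 − (4)·R2: [0, 0, 0, 0]
R4 ← R4 − (5)·R2: [0, 0, 0, 0]
Echelon form has 2 nonzero rows, so rank(A) = 2.
The column space has dimension equal to the rank: 2.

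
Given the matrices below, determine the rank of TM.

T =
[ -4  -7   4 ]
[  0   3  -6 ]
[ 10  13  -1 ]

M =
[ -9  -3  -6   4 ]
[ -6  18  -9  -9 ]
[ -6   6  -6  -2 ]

2

First compute TM:
[[ 54, -90,  63,  39],
 [ 18,  18,   9, -15],
 [-162, 198, -171, -75]]
Now row reduce the product.
R2 ← R2 − (1/3)·R1: [0, 48, -12, -28]
R3 ← R3 + (3)·R1: [0, -72, 18, 42]
R3 ← R3 + (3/2)·R2: [0, 0, 0, 0]
2 nonzero rows, so rank(TM) = 2.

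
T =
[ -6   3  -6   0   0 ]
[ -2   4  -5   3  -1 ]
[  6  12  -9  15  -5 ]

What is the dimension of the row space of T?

Row reduce to echelon form.
R2 ← R2 − (1/3)·R1: [0, 3, -3, 3, -1]
R3 ← R3 + R1: [0, 15, -15, 15, -5]
R3 ← R3 − (5)·R2: [0, 0, 0, 0, 0]
Echelon form has 2 nonzero rows, so rank(T) = 2.
The row space has dimension equal to the rank: 2.

2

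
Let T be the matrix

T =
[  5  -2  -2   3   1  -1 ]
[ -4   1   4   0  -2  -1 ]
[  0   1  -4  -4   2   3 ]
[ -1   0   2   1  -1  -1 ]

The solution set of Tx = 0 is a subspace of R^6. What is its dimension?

4

Row reduce to echelon form.
R2 ← R2 + (4/5)·R1: [0, -3/5, 12/5, 12/5, -6/5, -9/5]
R4 ← R4 + (1/5)·R1: [0, -2/5, 8/5, 8/5, -4/5, -6/5]
R3 ← R3 + (5/3)·R2: [0, 0, 0, 0, 0, 0]
R4 ← R4 − (2/3)·R2: [0, 0, 0, 0, 0, 0]
2 nonzero rows, so rank(T) = 2.
T has 6 columns; by rank–nullity, nullity = 6 − 2 = 4.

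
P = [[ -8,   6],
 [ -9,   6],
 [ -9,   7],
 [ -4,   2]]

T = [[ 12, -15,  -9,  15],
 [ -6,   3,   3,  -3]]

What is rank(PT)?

2

First compute PT:
[[-132, 138,  90, -138],
 [-144, 153,  99, -153],
 [-150, 156, 102, -156],
 [-60,  66,  42, -66]]
Now row reduce the product.
R2 ← R2 − (12/11)·R1: [0, 27/11, 9/11, -27/11]
R3 ← R3 − (25/22)·R1: [0, -9/11, -3/11, 9/11]
R4 ← R4 − (5/11)·R1: [0, 36/11, 12/11, -36/11]
R3 ← R3 + (1/3)·R2: [0, 0, 0, 0]
R4 ← R4 − (4/3)·R2: [0, 0, 0, 0]
2 nonzero rows, so rank(PT) = 2.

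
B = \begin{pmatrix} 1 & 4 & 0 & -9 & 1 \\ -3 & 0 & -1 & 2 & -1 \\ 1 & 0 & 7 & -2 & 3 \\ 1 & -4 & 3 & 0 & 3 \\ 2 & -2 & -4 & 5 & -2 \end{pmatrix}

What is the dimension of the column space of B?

Row reduce to echelon form.
R2 ← R2 + (3)·R1: [0, 12, -1, -25, 2]
R3 ← R3 − R1: [0, -4, 7, 7, 2]
R4 ← R4 − R1: [0, -8, 3, 9, 2]
R5 ← R5 − (2)·R1: [0, -10, -4, 23, -4]
R3 ← R3 + (1/3)·R2: [0, 0, 20/3, -4/3, 8/3]
R4 ← R4 + (2/3)·R2: [0, 0, 7/3, -23/3, 10/3]
R5 ← R5 + (5/6)·R2: [0, 0, -29/6, 13/6, -7/3]
R4 ← R4 − (7/20)·R3: [0, 0, 0, -36/5, 12/5]
R5 ← R5 + (29/40)·R3: [0, 0, 0, 6/5, -2/5]
R5 ← R5 + (1/6)·R4: [0, 0, 0, 0, 0]
Echelon form has 4 nonzero rows, so rank(B) = 4.
The column space has dimension equal to the rank: 4.

4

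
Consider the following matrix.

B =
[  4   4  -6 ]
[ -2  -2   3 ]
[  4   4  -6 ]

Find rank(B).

1

Row reduce to echelon form.
R2 ← R2 + (1/2)·R1: [0, 0, 0]
R3 ← R3 − R1: [0, 0, 0]
Echelon form has 1 nonzero row, so rank(B) = 1.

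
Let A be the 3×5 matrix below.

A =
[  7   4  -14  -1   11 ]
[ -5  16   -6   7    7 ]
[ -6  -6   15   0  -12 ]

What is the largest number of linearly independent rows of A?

3

Row reduce to echelon form.
R2 ← R2 + (5/7)·R1: [0, 132/7, -16, 44/7, 104/7]
R3 ← R3 + (6/7)·R1: [0, -18/7, 3, -6/7, -18/7]
R3 ← R3 + (3/22)·R2: [0, 0, 9/11, 0, -6/11]
Echelon form has 3 nonzero rows, so rank(A) = 3.
The rank gives the maximum number of linearly independent rows: 3.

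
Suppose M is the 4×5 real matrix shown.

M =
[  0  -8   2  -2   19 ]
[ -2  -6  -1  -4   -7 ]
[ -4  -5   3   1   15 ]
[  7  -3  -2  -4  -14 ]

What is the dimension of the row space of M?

Row reduce to echelon form.
Swap R1 ↔ R2
R3 ← R3 − (2)·R1: [0, 7, 5, 9, 29]
R4 ← R4 + (7/2)·R1: [0, -24, -11/2, -18, -77/2]
R3 ← R3 + (7/8)·R2: [0, 0, 27/4, 29/4, 365/8]
R4 ← R4 − (3)·R2: [0, 0, -23/2, -12, -191/2]
R4 ← R4 + (46/27)·R3: [0, 0, 0, 19/54, -1919/108]
Echelon form has 4 nonzero rows, so rank(M) = 4.
The row space has dimension equal to the rank: 4.

4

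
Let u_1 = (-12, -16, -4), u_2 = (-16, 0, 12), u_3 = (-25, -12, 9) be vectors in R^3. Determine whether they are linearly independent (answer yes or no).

Form the matrix with these vectors as rows and row reduce.
R2 ← R2 − (4/3)·R1: [0, 64/3, 52/3]
R3 ← R3 − (25/12)·R1: [0, 64/3, 52/3]
R3 ← R3 − R2: [0, 0, 0]
2 nonzero rows, so the 3 vectors span a space of dimension 2.
Since 2 < 3, the vectors are linearly dependent.

no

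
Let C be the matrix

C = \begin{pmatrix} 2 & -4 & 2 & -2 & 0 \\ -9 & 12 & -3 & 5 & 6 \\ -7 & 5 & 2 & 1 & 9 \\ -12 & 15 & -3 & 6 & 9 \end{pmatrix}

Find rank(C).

2

Row reduce to echelon form.
R2 ← R2 + (9/2)·R1: [0, -6, 6, -4, 6]
R3 ← R3 + (7/2)·R1: [0, -9, 9, -6, 9]
R4 ← R4 + (6)·R1: [0, -9, 9, -6, 9]
R3 ← R3 − (3/2)·R2: [0, 0, 0, 0, 0]
R4 ← R4 − (3/2)·R2: [0, 0, 0, 0, 0]
Echelon form has 2 nonzero rows, so rank(C) = 2.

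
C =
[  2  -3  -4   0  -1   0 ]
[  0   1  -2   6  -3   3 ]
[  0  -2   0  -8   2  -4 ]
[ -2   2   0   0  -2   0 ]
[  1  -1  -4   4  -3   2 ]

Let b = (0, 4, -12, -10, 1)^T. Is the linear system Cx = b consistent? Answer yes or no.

yes

Row reduce the augmented matrix [C | b].
R4 ← R4 + R1: [0, -1, -4, 0, -3, 0, -10]
R5 ← R5 − (1/2)·R1: [0, 1/2, -2, 4, -5/2, 2, 1]
R3 ← R3 + (2)·R2: [0, 0, -4, 4, -4, 2, -4]
R4 ← R4 + R2: [0, 0, -6, 6, -6, 3, -6]
R5 ← R5 − (1/2)·R2: [0, 0, -1, 1, -1, 1/2, -1]
R4 ← R4 − (3/2)·R3: [0, 0, 0, 0, 0, 0, 0]
R5 ← R5 − (1/4)·R3: [0, 0, 0, 0, 0, 0, 0]
The echelon form has 3 nonzero rows, and every pivot lies in the first 6 columns, so rank(C) = rank([C|b]) = 3.
The system is consistent.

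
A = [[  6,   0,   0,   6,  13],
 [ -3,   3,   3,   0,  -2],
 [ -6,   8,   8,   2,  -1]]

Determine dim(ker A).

Row reduce to echelon form.
R2 ← R2 + (1/2)·R1: [0, 3, 3, 3, 9/2]
R3 ← R3 + R1: [0, 8, 8, 8, 12]
R3 ← R3 − (8/3)·R2: [0, 0, 0, 0, 0]
2 nonzero rows, so rank(A) = 2.
A has 5 columns; by rank–nullity, nullity = 5 − 2 = 3.

3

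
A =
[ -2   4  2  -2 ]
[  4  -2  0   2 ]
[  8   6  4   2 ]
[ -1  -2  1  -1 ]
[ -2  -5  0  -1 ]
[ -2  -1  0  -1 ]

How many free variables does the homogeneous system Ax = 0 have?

1

Row reduce to echelon form.
R2 ← R2 + (2)·R1: [0, 6, 4, -2]
R3 ← R3 + (4)·R1: [0, 22, 12, -6]
R4 ← R4 − (1/2)·R1: [0, -4, 0, 0]
R5 ← R5 − R1: [0, -9, -2, 1]
R6 ← R6 − R1: [0, -5, -2, 1]
R3 ← R3 − (11/3)·R2: [0, 0, -8/3, 4/3]
R4 ← R4 + (2/3)·R2: [0, 0, 8/3, -4/3]
R5 ← R5 + (3/2)·R2: [0, 0, 4, -2]
R6 ← R6 + (5/6)·R2: [0, 0, 4/3, -2/3]
R4 ← R4 + R3: [0, 0, 0, 0]
R5 ← R5 + (3/2)·R3: [0, 0, 0, 0]
R6 ← R6 + (1/2)·R3: [0, 0, 0, 0]
3 nonzero rows, so rank(A) = 3.
A has 4 columns; by rank–nullity, nullity = 4 − 3 = 1.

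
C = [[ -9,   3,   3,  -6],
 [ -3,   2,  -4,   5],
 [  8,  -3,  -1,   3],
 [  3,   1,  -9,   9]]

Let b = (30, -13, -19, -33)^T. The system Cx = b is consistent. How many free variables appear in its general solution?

1

Row reduce the augmented matrix [C | b].
R2 ← R2 − (1/3)·R1: [0, 1, -5, 7, -23]
R3 ← R3 + (8/9)·R1: [0, -1/3, 5/3, -7/3, 23/3]
R4 ← R4 + (1/3)·R1: [0, 2, -8, 7, -23]
R3 ← R3 + (1/3)·R2: [0, 0, 0, 0, 0]
R4 ← R4 − (2)·R2: [0, 0, 2, -7, 23]
Swap R3 ↔ R4
The echelon form has 3 nonzero rows, and every pivot lies in the first 4 columns, so rank(C) = rank([C|b]) = 3.
The system is consistent.
Free variables = (unknowns) − (rank) = 4 − 3 = 1.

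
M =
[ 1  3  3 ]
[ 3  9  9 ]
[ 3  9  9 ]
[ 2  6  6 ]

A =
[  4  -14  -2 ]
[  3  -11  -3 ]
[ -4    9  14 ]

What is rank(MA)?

First compute MA:
[[  1, -20,  31],
 [  3, -60,  93],
 [  3, -60,  93],
 [  2, -40,  62]]
Now row reduce the product.
R2 ← R2 − (3)·R1: [0, 0, 0]
R3 ← R3 − (3)·R1: [0, 0, 0]
R4 ← R4 − (2)·R1: [0, 0, 0]
1 nonzero row, so rank(MA) = 1.

1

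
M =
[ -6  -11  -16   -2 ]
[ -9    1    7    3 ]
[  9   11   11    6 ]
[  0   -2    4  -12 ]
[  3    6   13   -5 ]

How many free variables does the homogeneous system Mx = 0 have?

1

Row reduce to echelon form.
R2 ← R2 − (3/2)·R1: [0, 35/2, 31, 6]
R3 ← R3 + (3/2)·R1: [0, -11/2, -13, 3]
R5 ← R5 + (1/2)·R1: [0, 1/2, 5, -6]
R3 ← R3 + (11/35)·R2: [0, 0, -114/35, 171/35]
R4 ← R4 + (4/35)·R2: [0, 0, 264/35, -396/35]
R5 ← R5 − (1/35)·R2: [0, 0, 144/35, -216/35]
R4 ← R4 + (44/19)·R3: [0, 0, 0, 0]
R5 ← R5 + (24/19)·R3: [0, 0, 0, 0]
3 nonzero rows, so rank(M) = 3.
M has 4 columns; by rank–nullity, nullity = 4 − 3 = 1.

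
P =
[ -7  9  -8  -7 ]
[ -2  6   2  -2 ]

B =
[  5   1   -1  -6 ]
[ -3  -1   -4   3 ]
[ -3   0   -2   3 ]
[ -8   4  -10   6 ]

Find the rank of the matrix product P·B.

2

First compute PB:
[[ 18, -44,  57,   3],
 [-18, -16,  -6,  24]]
Now row reduce the product.
R2 ← R2 + R1: [0, -60, 51, 27]
2 nonzero rows, so rank(PB) = 2.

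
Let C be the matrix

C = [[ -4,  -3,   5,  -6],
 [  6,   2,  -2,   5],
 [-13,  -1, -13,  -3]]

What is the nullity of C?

Row reduce to echelon form.
R2 ← R2 + (3/2)·R1: [0, -5/2, 11/2, -4]
R3 ← R3 − (13/4)·R1: [0, 35/4, -117/4, 33/2]
R3 ← R3 + (7/2)·R2: [0, 0, -10, 5/2]
3 nonzero rows, so rank(C) = 3.
C has 4 columns; by rank–nullity, nullity = 4 − 3 = 1.

1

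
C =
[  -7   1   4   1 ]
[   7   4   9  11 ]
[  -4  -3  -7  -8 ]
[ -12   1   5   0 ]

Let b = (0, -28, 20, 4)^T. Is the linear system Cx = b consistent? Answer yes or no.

yes

Row reduce the augmented matrix [C | b].
R2 ← R2 + R1: [0, 5, 13, 12, -28]
R3 ← R3 − (4/7)·R1: [0, -25/7, -65/7, -60/7, 20]
R4 ← R4 − (12/7)·R1: [0, -5/7, -13/7, -12/7, 4]
R3 ← R3 + (5/7)·R2: [0, 0, 0, 0, 0]
R4 ← R4 + (1/7)·R2: [0, 0, 0, 0, 0]
The echelon form has 2 nonzero rows, and every pivot lies in the first 4 columns, so rank(C) = rank([C|b]) = 2.
The system is consistent.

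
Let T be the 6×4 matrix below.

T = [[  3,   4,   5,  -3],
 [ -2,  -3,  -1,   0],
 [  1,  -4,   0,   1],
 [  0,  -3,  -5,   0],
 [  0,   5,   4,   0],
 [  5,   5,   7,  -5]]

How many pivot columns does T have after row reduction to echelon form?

Row reduce to echelon form.
R2 ← R2 + (2/3)·R1: [0, -1/3, 7/3, -2]
R3 ← R3 − (1/3)·R1: [0, -16/3, -5/3, 2]
R6 ← R6 − (5/3)·R1: [0, -5/3, -4/3, 0]
R3 ← R3 − (16)·R2: [0, 0, -39, 34]
R4 ← R4 − (9)·R2: [0, 0, -26, 18]
R5 ← R5 + (15)·R2: [0, 0, 39, -30]
R6 ← R6 − (5)·R2: [0, 0, -13, 10]
R4 ← R4 − (2/3)·R3: [0, 0, 0, -14/3]
R5 ← R5 + R3: [0, 0, 0, 4]
R6 ← R6 − (1/3)·R3: [0, 0, 0, -4/3]
R5 ← R5 + (6/7)·R4: [0, 0, 0, 0]
R6 ← R6 − (2/7)·R4: [0, 0, 0, 0]
Echelon form has 4 nonzero rows, so rank(T) = 4.
Each nonzero row contributes one pivot column: 4 pivot columns.

4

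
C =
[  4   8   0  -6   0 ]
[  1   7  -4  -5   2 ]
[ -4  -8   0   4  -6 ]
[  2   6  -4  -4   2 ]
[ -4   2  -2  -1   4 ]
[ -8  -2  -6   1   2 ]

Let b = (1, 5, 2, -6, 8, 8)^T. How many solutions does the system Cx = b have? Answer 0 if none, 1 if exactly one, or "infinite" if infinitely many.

0

Row reduce the augmented matrix [C | b].
R2 ← R2 − (1/4)·R1: [0, 5, -4, -7/2, 2, 19/4]
R3 ← R3 + R1: [0, 0, 0, -2, -6, 3]
R4 ← R4 − (1/2)·R1: [0, 2, -4, -1, 2, -13/2]
R5 ← R5 + R1: [0, 10, -2, -7, 4, 9]
R6 ← R6 + (2)·R1: [0, 14, -6, -11, 2, 10]
R4 ← R4 − (2/5)·R2: [0, 0, -12/5, 2/5, 6/5, -42/5]
R5 ← R5 − (2)·R2: [0, 0, 6, 0, 0, -1/2]
R6 ← R6 − (14/5)·R2: [0, 0, 26/5, -6/5, -18/5, -33/10]
Swap R3 ↔ R4
R5 ← R5 + (5/2)·R3: [0, 0, 0, 1, 3, -43/2]
R6 ← R6 + (13/6)·R3: [0, 0, 0, -1/3, -1, -43/2]
R5 ← R5 + (1/2)·R4: [0, 0, 0, 0, 0, -20]
R6 ← R6 − (1/6)·R4: [0, 0, 0, 0, 0, -22]
R6 ← R6 − (11/10)·R5: [0, 0, 0, 0, 0, 0]
The echelon form has 5 nonzero rows; the last pivot sits in the augmented column, so rank(C) = 4 but rank([C|b]) = 5.
Since the ranks differ, the system is inconsistent.
It has no solutions.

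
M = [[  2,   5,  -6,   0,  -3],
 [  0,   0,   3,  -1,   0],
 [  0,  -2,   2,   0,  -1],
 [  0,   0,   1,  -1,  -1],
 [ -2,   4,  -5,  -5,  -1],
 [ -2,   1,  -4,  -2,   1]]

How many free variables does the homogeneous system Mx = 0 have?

1

Row reduce to echelon form.
R5 ← R5 + R1: [0, 9, -11, -5, -4]
R6 ← R6 + R1: [0, 6, -10, -2, -2]
Swap R2 ↔ R3
R5 ← R5 + (9/2)·R2: [0, 0, -2, -5, -17/2]
R6 ← R6 + (3)·R2: [0, 0, -4, -2, -5]
R4 ← R4 − (1/3)·R3: [0, 0, 0, -2/3, -1]
R5 ← R5 + (2/3)·R3: [0, 0, 0, -17/3, -17/2]
R6 ← R6 + (4/3)·R3: [0, 0, 0, -10/3, -5]
R5 ← R5 − (17/2)·R4: [0, 0, 0, 0, 0]
R6 ← R6 − (5)·R4: [0, 0, 0, 0, 0]
4 nonzero rows, so rank(M) = 4.
M has 5 columns; by rank–nullity, nullity = 5 − 4 = 1.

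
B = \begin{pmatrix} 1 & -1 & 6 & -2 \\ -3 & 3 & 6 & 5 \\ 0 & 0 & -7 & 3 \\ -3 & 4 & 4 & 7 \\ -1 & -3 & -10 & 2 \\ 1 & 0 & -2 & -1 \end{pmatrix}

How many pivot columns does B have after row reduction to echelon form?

Row reduce to echelon form.
R2 ← R2 + (3)·R1: [0, 0, 24, -1]
R4 ← R4 + (3)·R1: [0, 1, 22, 1]
R5 ← R5 + R1: [0, -4, -4, 0]
R6 ← R6 − R1: [0, 1, -8, 1]
Swap R2 ↔ R4
R5 ← R5 + (4)·R2: [0, 0, 84, 4]
R6 ← R6 − R2: [0, 0, -30, 0]
R4 ← R4 + (24/7)·R3: [0, 0, 0, 65/7]
R5 ← R5 + (12)·R3: [0, 0, 0, 40]
R6 ← R6 − (30/7)·R3: [0, 0, 0, -90/7]
R5 ← R5 − (56/13)·R4: [0, 0, 0, 0]
R6 ← R6 + (18/13)·R4: [0, 0, 0, 0]
Echelon form has 4 nonzero rows, so rank(B) = 4.
Each nonzero row contributes one pivot column: 4 pivot columns.

4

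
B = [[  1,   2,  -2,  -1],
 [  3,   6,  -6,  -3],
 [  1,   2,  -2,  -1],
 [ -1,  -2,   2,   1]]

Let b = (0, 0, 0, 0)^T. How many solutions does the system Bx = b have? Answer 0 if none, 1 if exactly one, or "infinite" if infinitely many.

Row reduce the augmented matrix [B | b].
R2 ← R2 − (3)·R1: [0, 0, 0, 0, 0]
R3 ← R3 − R1: [0, 0, 0, 0, 0]
R4 ← R4 + R1: [0, 0, 0, 0, 0]
The echelon form has 1 nonzero rows, and every pivot lies in the first 4 columns, so rank(B) = rank([B|b]) = 1.
The system is consistent.
rank = 1 < 4 unknowns, so there are infinitely many solutions.

infinite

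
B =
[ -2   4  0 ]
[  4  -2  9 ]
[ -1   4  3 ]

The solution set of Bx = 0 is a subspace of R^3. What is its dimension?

1

Row reduce to echelon form.
R2 ← R2 + (2)·R1: [0, 6, 9]
R3 ← R3 − (1/2)·R1: [0, 2, 3]
R3 ← R3 − (1/3)·R2: [0, 0, 0]
2 nonzero rows, so rank(B) = 2.
B has 3 columns; by rank–nullity, nullity = 3 − 2 = 1.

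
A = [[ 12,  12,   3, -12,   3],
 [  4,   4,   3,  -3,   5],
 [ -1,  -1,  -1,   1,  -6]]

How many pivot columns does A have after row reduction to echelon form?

3

Row reduce to echelon form.
R2 ← R2 − (1/3)·R1: [0, 0, 2, 1, 4]
R3 ← R3 + (1/12)·R1: [0, 0, -3/4, 0, -23/4]
R3 ← R3 + (3/8)·R2: [0, 0, 0, 3/8, -17/4]
Echelon form has 3 nonzero rows, so rank(A) = 3.
Each nonzero row contributes one pivot column: 3 pivot columns.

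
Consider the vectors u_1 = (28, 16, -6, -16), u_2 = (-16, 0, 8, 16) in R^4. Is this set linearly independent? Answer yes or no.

yes

Form the matrix with these vectors as rows and row reduce.
R2 ← R2 + (4/7)·R1: [0, 64/7, 32/7, 48/7]
2 nonzero rows, so the 2 vectors span a space of dimension 2.
Since 2 = 2, the vectors are linearly independent.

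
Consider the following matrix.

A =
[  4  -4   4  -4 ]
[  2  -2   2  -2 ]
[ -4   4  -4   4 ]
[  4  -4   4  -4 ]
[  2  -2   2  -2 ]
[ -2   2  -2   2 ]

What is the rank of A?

1

Row reduce to echelon form.
R2 ← R2 − (1/2)·R1: [0, 0, 0, 0]
R3 ← R3 + R1: [0, 0, 0, 0]
R4 ← R4 − R1: [0, 0, 0, 0]
R5 ← R5 − (1/2)·R1: [0, 0, 0, 0]
R6 ← R6 + (1/2)·R1: [0, 0, 0, 0]
Echelon form has 1 nonzero row, so rank(A) = 1.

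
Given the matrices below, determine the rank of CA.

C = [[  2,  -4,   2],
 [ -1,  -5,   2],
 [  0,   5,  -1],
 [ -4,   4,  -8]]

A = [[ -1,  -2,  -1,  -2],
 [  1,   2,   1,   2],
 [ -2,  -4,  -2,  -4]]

First compute CA:
[[-10, -20, -10, -20],
 [ -8, -16,  -8, -16],
 [  7,  14,   7,  14],
 [ 24,  48,  24,  48]]
Now row reduce the product.
R2 ← R2 − (4/5)·R1: [0, 0, 0, 0]
R3 ← R3 + (7/10)·R1: [0, 0, 0, 0]
R4 ← R4 + (12/5)·R1: [0, 0, 0, 0]
1 nonzero row, so rank(CA) = 1.

1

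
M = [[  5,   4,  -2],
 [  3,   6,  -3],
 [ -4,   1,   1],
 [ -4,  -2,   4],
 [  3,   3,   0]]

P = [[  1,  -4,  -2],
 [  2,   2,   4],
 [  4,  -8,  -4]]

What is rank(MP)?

3

First compute MP:
[[  5,   4,  14],
 [  3,  24,  30],
 [  2,  10,   8],
 [  8, -20, -16],
 [  9,  -6,   6]]
Now row reduce the product.
R2 ← R2 − (3/5)·R1: [0, 108/5, 108/5]
R3 ← R3 − (2/5)·R1: [0, 42/5, 12/5]
R4 ← R4 − (8/5)·R1: [0, -132/5, -192/5]
R5 ← R5 − (9/5)·R1: [0, -66/5, -96/5]
R3 ← R3 − (7/18)·R2: [0, 0, -6]
R4 ← R4 + (11/9)·R2: [0, 0, -12]
R5 ← R5 + (11/18)·R2: [0, 0, -6]
R4 ← R4 − (2)·R3: [0, 0, 0]
R5 ← R5 − R3: [0, 0, 0]
3 nonzero rows, so rank(MP) = 3.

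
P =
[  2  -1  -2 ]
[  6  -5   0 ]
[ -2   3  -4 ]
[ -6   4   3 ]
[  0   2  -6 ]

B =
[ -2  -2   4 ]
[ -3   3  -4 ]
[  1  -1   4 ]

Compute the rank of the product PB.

First compute PB:
[[ -3,  -5,   4],
 [  3, -27,  44],
 [ -9,  17, -36],
 [  3,  21, -28],
 [-12,  12, -32]]
Now row reduce the product.
R2 ← R2 + R1: [0, -32, 48]
R3 ← R3 − (3)·R1: [0, 32, -48]
R4 ← R4 + R1: [0, 16, -24]
R5 ← R5 − (4)·R1: [0, 32, -48]
R3 ← R3 + R2: [0, 0, 0]
R4 ← R4 + (1/2)·R2: [0, 0, 0]
R5 ← R5 + R2: [0, 0, 0]
2 nonzero rows, so rank(PB) = 2.

2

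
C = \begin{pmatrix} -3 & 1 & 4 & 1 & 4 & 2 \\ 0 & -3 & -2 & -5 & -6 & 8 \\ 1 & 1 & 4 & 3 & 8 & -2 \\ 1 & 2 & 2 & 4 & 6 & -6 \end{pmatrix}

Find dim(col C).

Row reduce to echelon form.
R3 ← R3 + (1/3)·R1: [0, 4/3, 16/3, 10/3, 28/3, -4/3]
R4 ← R4 + (1/3)·R1: [0, 7/3, 10/3, 13/3, 22/3, -16/3]
R3 ← R3 + (4/9)·R2: [0, 0, 40/9, 10/9, 20/3, 20/9]
R4 ← R4 + (7/9)·R2: [0, 0, 16/9, 4/9, 8/3, 8/9]
R4 ← R4 − (2/5)·R3: [0, 0, 0, 0, 0, 0]
Echelon form has 3 nonzero rows, so rank(C) = 3.
The column space has dimension equal to the rank: 3.

3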